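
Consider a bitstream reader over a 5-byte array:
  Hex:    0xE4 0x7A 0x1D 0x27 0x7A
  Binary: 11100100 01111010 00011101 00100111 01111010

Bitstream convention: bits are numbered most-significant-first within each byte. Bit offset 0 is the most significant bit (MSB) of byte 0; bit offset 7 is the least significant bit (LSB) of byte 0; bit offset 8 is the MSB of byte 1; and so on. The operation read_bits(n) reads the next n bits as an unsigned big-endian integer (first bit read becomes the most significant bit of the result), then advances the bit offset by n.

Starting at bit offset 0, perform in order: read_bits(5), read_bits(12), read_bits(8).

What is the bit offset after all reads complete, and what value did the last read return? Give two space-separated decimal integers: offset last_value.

Answer: 25 58

Derivation:
Read 1: bits[0:5] width=5 -> value=28 (bin 11100); offset now 5 = byte 0 bit 5; 35 bits remain
Read 2: bits[5:17] width=12 -> value=2292 (bin 100011110100); offset now 17 = byte 2 bit 1; 23 bits remain
Read 3: bits[17:25] width=8 -> value=58 (bin 00111010); offset now 25 = byte 3 bit 1; 15 bits remain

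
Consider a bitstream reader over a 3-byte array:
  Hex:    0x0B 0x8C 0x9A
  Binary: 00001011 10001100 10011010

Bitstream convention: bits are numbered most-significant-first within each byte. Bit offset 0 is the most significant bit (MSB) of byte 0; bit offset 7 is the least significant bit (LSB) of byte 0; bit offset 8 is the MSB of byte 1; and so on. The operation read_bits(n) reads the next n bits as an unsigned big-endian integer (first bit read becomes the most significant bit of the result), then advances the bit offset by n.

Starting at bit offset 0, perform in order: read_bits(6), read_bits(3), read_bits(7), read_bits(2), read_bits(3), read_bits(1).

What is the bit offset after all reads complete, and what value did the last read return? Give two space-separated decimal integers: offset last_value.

Read 1: bits[0:6] width=6 -> value=2 (bin 000010); offset now 6 = byte 0 bit 6; 18 bits remain
Read 2: bits[6:9] width=3 -> value=7 (bin 111); offset now 9 = byte 1 bit 1; 15 bits remain
Read 3: bits[9:16] width=7 -> value=12 (bin 0001100); offset now 16 = byte 2 bit 0; 8 bits remain
Read 4: bits[16:18] width=2 -> value=2 (bin 10); offset now 18 = byte 2 bit 2; 6 bits remain
Read 5: bits[18:21] width=3 -> value=3 (bin 011); offset now 21 = byte 2 bit 5; 3 bits remain
Read 6: bits[21:22] width=1 -> value=0 (bin 0); offset now 22 = byte 2 bit 6; 2 bits remain

Answer: 22 0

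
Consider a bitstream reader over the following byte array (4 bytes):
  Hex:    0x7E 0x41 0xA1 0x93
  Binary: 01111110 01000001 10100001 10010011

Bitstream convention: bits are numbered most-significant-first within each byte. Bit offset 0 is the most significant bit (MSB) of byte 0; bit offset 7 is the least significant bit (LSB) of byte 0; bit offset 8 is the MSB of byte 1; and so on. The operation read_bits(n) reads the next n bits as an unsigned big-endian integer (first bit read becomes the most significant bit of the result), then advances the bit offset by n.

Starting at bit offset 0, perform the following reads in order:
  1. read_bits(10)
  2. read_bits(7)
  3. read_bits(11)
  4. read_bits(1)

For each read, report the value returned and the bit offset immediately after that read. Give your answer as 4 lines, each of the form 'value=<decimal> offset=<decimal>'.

Answer: value=505 offset=10
value=3 offset=17
value=537 offset=28
value=0 offset=29

Derivation:
Read 1: bits[0:10] width=10 -> value=505 (bin 0111111001); offset now 10 = byte 1 bit 2; 22 bits remain
Read 2: bits[10:17] width=7 -> value=3 (bin 0000011); offset now 17 = byte 2 bit 1; 15 bits remain
Read 3: bits[17:28] width=11 -> value=537 (bin 01000011001); offset now 28 = byte 3 bit 4; 4 bits remain
Read 4: bits[28:29] width=1 -> value=0 (bin 0); offset now 29 = byte 3 bit 5; 3 bits remain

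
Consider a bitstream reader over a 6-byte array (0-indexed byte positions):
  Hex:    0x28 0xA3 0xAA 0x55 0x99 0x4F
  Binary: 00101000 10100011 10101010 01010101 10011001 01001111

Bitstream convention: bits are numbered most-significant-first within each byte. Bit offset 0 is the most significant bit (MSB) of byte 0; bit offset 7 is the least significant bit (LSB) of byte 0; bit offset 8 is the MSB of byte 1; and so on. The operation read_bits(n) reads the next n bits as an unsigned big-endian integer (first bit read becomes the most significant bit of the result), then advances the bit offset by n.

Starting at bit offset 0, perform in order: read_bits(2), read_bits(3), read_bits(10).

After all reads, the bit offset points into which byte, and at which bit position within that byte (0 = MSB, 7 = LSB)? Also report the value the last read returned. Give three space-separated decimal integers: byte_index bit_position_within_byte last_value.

Read 1: bits[0:2] width=2 -> value=0 (bin 00); offset now 2 = byte 0 bit 2; 46 bits remain
Read 2: bits[2:5] width=3 -> value=5 (bin 101); offset now 5 = byte 0 bit 5; 43 bits remain
Read 3: bits[5:15] width=10 -> value=81 (bin 0001010001); offset now 15 = byte 1 bit 7; 33 bits remain

Answer: 1 7 81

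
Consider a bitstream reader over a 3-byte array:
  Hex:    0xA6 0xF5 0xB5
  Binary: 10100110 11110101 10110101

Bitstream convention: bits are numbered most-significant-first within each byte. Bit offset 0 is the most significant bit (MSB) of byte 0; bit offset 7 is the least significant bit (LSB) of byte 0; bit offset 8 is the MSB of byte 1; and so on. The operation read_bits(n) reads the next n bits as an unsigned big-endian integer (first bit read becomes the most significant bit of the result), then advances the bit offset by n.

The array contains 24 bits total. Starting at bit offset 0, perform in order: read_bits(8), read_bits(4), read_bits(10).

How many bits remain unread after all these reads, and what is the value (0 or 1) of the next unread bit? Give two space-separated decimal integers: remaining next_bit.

Answer: 2 0

Derivation:
Read 1: bits[0:8] width=8 -> value=166 (bin 10100110); offset now 8 = byte 1 bit 0; 16 bits remain
Read 2: bits[8:12] width=4 -> value=15 (bin 1111); offset now 12 = byte 1 bit 4; 12 bits remain
Read 3: bits[12:22] width=10 -> value=365 (bin 0101101101); offset now 22 = byte 2 bit 6; 2 bits remain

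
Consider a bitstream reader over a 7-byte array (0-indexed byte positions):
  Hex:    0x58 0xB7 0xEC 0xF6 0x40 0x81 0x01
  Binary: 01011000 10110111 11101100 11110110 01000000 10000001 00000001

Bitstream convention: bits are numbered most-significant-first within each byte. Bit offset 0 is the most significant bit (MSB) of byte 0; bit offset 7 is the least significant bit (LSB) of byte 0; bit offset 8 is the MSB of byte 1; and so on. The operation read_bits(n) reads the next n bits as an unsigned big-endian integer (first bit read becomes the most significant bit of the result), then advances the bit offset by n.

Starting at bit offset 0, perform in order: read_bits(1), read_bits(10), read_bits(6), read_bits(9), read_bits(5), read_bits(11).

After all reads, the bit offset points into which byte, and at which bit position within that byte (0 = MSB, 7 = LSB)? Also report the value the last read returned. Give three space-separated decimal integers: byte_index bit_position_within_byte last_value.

Read 1: bits[0:1] width=1 -> value=0 (bin 0); offset now 1 = byte 0 bit 1; 55 bits remain
Read 2: bits[1:11] width=10 -> value=709 (bin 1011000101); offset now 11 = byte 1 bit 3; 45 bits remain
Read 3: bits[11:17] width=6 -> value=47 (bin 101111); offset now 17 = byte 2 bit 1; 39 bits remain
Read 4: bits[17:26] width=9 -> value=435 (bin 110110011); offset now 26 = byte 3 bit 2; 30 bits remain
Read 5: bits[26:31] width=5 -> value=27 (bin 11011); offset now 31 = byte 3 bit 7; 25 bits remain
Read 6: bits[31:42] width=11 -> value=258 (bin 00100000010); offset now 42 = byte 5 bit 2; 14 bits remain

Answer: 5 2 258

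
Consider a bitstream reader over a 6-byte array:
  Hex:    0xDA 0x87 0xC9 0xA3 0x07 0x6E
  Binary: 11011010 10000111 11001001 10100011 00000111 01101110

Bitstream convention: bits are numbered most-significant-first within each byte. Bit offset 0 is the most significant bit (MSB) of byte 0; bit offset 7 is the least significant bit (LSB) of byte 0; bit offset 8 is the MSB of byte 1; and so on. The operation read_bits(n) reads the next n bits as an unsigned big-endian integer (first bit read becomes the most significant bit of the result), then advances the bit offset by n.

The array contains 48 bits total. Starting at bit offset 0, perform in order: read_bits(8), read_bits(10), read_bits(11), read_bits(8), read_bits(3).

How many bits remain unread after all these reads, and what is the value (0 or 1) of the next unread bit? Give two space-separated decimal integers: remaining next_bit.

Answer: 8 0

Derivation:
Read 1: bits[0:8] width=8 -> value=218 (bin 11011010); offset now 8 = byte 1 bit 0; 40 bits remain
Read 2: bits[8:18] width=10 -> value=543 (bin 1000011111); offset now 18 = byte 2 bit 2; 30 bits remain
Read 3: bits[18:29] width=11 -> value=308 (bin 00100110100); offset now 29 = byte 3 bit 5; 19 bits remain
Read 4: bits[29:37] width=8 -> value=96 (bin 01100000); offset now 37 = byte 4 bit 5; 11 bits remain
Read 5: bits[37:40] width=3 -> value=7 (bin 111); offset now 40 = byte 5 bit 0; 8 bits remain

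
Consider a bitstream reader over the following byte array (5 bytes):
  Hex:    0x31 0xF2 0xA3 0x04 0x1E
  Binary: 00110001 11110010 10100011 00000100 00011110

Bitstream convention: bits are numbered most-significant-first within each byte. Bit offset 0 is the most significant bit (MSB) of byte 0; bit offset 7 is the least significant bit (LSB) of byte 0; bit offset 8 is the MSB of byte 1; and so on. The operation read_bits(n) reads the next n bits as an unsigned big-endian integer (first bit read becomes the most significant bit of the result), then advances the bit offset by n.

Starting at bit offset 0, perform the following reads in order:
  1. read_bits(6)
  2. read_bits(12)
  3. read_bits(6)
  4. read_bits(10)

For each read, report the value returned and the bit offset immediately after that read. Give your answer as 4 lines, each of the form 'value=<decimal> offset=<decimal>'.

Answer: value=12 offset=6
value=1994 offset=18
value=35 offset=24
value=16 offset=34

Derivation:
Read 1: bits[0:6] width=6 -> value=12 (bin 001100); offset now 6 = byte 0 bit 6; 34 bits remain
Read 2: bits[6:18] width=12 -> value=1994 (bin 011111001010); offset now 18 = byte 2 bit 2; 22 bits remain
Read 3: bits[18:24] width=6 -> value=35 (bin 100011); offset now 24 = byte 3 bit 0; 16 bits remain
Read 4: bits[24:34] width=10 -> value=16 (bin 0000010000); offset now 34 = byte 4 bit 2; 6 bits remain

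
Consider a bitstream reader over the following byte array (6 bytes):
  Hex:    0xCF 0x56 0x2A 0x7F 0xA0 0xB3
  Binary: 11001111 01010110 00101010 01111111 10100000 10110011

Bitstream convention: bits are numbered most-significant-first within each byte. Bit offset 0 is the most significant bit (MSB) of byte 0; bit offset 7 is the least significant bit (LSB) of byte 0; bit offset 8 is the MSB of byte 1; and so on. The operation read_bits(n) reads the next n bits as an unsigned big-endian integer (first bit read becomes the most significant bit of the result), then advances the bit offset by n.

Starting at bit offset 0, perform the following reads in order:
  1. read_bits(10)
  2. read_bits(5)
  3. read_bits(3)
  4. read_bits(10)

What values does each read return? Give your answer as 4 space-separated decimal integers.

Answer: 829 11 0 679

Derivation:
Read 1: bits[0:10] width=10 -> value=829 (bin 1100111101); offset now 10 = byte 1 bit 2; 38 bits remain
Read 2: bits[10:15] width=5 -> value=11 (bin 01011); offset now 15 = byte 1 bit 7; 33 bits remain
Read 3: bits[15:18] width=3 -> value=0 (bin 000); offset now 18 = byte 2 bit 2; 30 bits remain
Read 4: bits[18:28] width=10 -> value=679 (bin 1010100111); offset now 28 = byte 3 bit 4; 20 bits remain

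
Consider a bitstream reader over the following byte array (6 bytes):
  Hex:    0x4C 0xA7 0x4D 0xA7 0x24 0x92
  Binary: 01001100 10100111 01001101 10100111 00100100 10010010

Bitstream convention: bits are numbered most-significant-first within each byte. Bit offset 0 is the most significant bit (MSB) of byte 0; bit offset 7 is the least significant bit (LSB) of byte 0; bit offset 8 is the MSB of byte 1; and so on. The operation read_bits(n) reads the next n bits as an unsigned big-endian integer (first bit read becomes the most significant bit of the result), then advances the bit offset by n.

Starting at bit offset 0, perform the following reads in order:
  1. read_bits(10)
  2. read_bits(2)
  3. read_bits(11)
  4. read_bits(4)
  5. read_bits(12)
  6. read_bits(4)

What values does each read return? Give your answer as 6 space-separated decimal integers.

Answer: 306 2 934 13 914 4

Derivation:
Read 1: bits[0:10] width=10 -> value=306 (bin 0100110010); offset now 10 = byte 1 bit 2; 38 bits remain
Read 2: bits[10:12] width=2 -> value=2 (bin 10); offset now 12 = byte 1 bit 4; 36 bits remain
Read 3: bits[12:23] width=11 -> value=934 (bin 01110100110); offset now 23 = byte 2 bit 7; 25 bits remain
Read 4: bits[23:27] width=4 -> value=13 (bin 1101); offset now 27 = byte 3 bit 3; 21 bits remain
Read 5: bits[27:39] width=12 -> value=914 (bin 001110010010); offset now 39 = byte 4 bit 7; 9 bits remain
Read 6: bits[39:43] width=4 -> value=4 (bin 0100); offset now 43 = byte 5 bit 3; 5 bits remain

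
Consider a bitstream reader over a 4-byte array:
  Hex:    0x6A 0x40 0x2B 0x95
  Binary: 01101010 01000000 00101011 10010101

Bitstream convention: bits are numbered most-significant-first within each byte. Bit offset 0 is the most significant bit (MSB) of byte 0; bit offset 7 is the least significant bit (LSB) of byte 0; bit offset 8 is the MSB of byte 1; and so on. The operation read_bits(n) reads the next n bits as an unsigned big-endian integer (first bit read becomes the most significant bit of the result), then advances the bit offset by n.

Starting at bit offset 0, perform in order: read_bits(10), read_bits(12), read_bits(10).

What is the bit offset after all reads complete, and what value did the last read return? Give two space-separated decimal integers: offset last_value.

Read 1: bits[0:10] width=10 -> value=425 (bin 0110101001); offset now 10 = byte 1 bit 2; 22 bits remain
Read 2: bits[10:22] width=12 -> value=10 (bin 000000001010); offset now 22 = byte 2 bit 6; 10 bits remain
Read 3: bits[22:32] width=10 -> value=917 (bin 1110010101); offset now 32 = byte 4 bit 0; 0 bits remain

Answer: 32 917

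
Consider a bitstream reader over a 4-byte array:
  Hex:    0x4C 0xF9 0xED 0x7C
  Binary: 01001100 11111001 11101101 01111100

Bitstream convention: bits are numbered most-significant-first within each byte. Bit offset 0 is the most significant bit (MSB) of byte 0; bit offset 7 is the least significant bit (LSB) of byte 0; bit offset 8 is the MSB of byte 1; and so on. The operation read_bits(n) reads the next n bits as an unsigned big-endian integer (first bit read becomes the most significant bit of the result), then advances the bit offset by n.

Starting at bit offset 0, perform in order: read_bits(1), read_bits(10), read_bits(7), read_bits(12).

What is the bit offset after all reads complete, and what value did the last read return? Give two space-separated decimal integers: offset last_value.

Answer: 30 2911

Derivation:
Read 1: bits[0:1] width=1 -> value=0 (bin 0); offset now 1 = byte 0 bit 1; 31 bits remain
Read 2: bits[1:11] width=10 -> value=615 (bin 1001100111); offset now 11 = byte 1 bit 3; 21 bits remain
Read 3: bits[11:18] width=7 -> value=103 (bin 1100111); offset now 18 = byte 2 bit 2; 14 bits remain
Read 4: bits[18:30] width=12 -> value=2911 (bin 101101011111); offset now 30 = byte 3 bit 6; 2 bits remain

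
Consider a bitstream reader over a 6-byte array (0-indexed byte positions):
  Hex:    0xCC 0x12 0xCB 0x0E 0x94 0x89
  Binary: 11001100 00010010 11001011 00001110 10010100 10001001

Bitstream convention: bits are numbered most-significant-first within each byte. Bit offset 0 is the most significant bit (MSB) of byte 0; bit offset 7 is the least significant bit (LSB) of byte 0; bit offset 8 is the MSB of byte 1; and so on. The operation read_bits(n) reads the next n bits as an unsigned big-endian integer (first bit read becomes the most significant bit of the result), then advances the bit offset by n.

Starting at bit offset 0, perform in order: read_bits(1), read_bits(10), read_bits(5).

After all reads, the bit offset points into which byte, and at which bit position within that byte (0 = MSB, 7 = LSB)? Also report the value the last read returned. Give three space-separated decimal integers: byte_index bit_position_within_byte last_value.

Answer: 2 0 18

Derivation:
Read 1: bits[0:1] width=1 -> value=1 (bin 1); offset now 1 = byte 0 bit 1; 47 bits remain
Read 2: bits[1:11] width=10 -> value=608 (bin 1001100000); offset now 11 = byte 1 bit 3; 37 bits remain
Read 3: bits[11:16] width=5 -> value=18 (bin 10010); offset now 16 = byte 2 bit 0; 32 bits remain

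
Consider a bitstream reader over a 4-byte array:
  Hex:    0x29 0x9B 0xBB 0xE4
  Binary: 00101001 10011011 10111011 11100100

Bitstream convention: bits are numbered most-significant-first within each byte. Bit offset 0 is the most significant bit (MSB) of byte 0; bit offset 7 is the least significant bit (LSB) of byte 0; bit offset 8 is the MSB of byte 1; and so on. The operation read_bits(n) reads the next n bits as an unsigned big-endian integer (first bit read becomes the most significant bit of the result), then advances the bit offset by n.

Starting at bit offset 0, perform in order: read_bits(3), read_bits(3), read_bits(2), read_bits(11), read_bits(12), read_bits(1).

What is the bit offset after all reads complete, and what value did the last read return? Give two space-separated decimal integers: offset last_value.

Read 1: bits[0:3] width=3 -> value=1 (bin 001); offset now 3 = byte 0 bit 3; 29 bits remain
Read 2: bits[3:6] width=3 -> value=2 (bin 010); offset now 6 = byte 0 bit 6; 26 bits remain
Read 3: bits[6:8] width=2 -> value=1 (bin 01); offset now 8 = byte 1 bit 0; 24 bits remain
Read 4: bits[8:19] width=11 -> value=1245 (bin 10011011101); offset now 19 = byte 2 bit 3; 13 bits remain
Read 5: bits[19:31] width=12 -> value=3570 (bin 110111110010); offset now 31 = byte 3 bit 7; 1 bits remain
Read 6: bits[31:32] width=1 -> value=0 (bin 0); offset now 32 = byte 4 bit 0; 0 bits remain

Answer: 32 0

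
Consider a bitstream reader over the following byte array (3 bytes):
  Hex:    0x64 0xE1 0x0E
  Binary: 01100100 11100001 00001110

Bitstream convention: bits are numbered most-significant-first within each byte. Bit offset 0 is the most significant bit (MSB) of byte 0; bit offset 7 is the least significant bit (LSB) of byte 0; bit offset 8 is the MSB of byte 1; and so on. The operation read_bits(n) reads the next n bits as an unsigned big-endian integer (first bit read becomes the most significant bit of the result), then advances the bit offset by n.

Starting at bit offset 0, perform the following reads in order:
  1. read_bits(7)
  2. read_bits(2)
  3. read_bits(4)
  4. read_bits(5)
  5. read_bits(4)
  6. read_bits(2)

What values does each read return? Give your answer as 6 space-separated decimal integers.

Read 1: bits[0:7] width=7 -> value=50 (bin 0110010); offset now 7 = byte 0 bit 7; 17 bits remain
Read 2: bits[7:9] width=2 -> value=1 (bin 01); offset now 9 = byte 1 bit 1; 15 bits remain
Read 3: bits[9:13] width=4 -> value=12 (bin 1100); offset now 13 = byte 1 bit 5; 11 bits remain
Read 4: bits[13:18] width=5 -> value=4 (bin 00100); offset now 18 = byte 2 bit 2; 6 bits remain
Read 5: bits[18:22] width=4 -> value=3 (bin 0011); offset now 22 = byte 2 bit 6; 2 bits remain
Read 6: bits[22:24] width=2 -> value=2 (bin 10); offset now 24 = byte 3 bit 0; 0 bits remain

Answer: 50 1 12 4 3 2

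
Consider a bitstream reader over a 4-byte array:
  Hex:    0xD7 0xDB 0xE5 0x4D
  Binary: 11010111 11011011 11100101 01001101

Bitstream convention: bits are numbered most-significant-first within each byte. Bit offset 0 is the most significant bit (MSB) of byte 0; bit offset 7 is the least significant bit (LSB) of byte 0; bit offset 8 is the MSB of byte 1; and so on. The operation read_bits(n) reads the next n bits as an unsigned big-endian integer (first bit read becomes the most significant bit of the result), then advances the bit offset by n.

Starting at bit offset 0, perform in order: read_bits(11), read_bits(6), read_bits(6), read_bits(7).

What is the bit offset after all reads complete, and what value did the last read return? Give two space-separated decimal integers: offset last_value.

Answer: 30 83

Derivation:
Read 1: bits[0:11] width=11 -> value=1726 (bin 11010111110); offset now 11 = byte 1 bit 3; 21 bits remain
Read 2: bits[11:17] width=6 -> value=55 (bin 110111); offset now 17 = byte 2 bit 1; 15 bits remain
Read 3: bits[17:23] width=6 -> value=50 (bin 110010); offset now 23 = byte 2 bit 7; 9 bits remain
Read 4: bits[23:30] width=7 -> value=83 (bin 1010011); offset now 30 = byte 3 bit 6; 2 bits remain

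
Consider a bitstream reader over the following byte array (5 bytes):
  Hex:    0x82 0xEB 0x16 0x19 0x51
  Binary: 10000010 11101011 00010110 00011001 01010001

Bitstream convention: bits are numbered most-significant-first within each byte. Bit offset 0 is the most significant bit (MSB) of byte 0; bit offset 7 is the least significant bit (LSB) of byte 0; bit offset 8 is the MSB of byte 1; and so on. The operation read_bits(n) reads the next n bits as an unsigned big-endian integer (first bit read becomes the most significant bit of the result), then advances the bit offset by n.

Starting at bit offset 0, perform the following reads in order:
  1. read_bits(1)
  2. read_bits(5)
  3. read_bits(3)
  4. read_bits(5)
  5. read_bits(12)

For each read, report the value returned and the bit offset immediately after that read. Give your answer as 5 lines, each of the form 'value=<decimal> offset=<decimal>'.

Answer: value=1 offset=1
value=0 offset=6
value=5 offset=9
value=26 offset=14
value=3160 offset=26

Derivation:
Read 1: bits[0:1] width=1 -> value=1 (bin 1); offset now 1 = byte 0 bit 1; 39 bits remain
Read 2: bits[1:6] width=5 -> value=0 (bin 00000); offset now 6 = byte 0 bit 6; 34 bits remain
Read 3: bits[6:9] width=3 -> value=5 (bin 101); offset now 9 = byte 1 bit 1; 31 bits remain
Read 4: bits[9:14] width=5 -> value=26 (bin 11010); offset now 14 = byte 1 bit 6; 26 bits remain
Read 5: bits[14:26] width=12 -> value=3160 (bin 110001011000); offset now 26 = byte 3 bit 2; 14 bits remain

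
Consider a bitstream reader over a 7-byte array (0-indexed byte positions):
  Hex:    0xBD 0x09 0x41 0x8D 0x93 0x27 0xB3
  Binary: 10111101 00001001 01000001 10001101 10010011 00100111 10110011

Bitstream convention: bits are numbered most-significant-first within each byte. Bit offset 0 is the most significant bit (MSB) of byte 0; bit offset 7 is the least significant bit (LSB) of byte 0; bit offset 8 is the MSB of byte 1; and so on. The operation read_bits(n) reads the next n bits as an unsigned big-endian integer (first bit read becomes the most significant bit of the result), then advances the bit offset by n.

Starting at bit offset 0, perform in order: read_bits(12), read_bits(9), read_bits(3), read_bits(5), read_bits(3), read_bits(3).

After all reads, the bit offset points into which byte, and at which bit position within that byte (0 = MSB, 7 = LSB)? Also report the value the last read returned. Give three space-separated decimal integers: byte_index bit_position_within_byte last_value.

Answer: 4 3 4

Derivation:
Read 1: bits[0:12] width=12 -> value=3024 (bin 101111010000); offset now 12 = byte 1 bit 4; 44 bits remain
Read 2: bits[12:21] width=9 -> value=296 (bin 100101000); offset now 21 = byte 2 bit 5; 35 bits remain
Read 3: bits[21:24] width=3 -> value=1 (bin 001); offset now 24 = byte 3 bit 0; 32 bits remain
Read 4: bits[24:29] width=5 -> value=17 (bin 10001); offset now 29 = byte 3 bit 5; 27 bits remain
Read 5: bits[29:32] width=3 -> value=5 (bin 101); offset now 32 = byte 4 bit 0; 24 bits remain
Read 6: bits[32:35] width=3 -> value=4 (bin 100); offset now 35 = byte 4 bit 3; 21 bits remain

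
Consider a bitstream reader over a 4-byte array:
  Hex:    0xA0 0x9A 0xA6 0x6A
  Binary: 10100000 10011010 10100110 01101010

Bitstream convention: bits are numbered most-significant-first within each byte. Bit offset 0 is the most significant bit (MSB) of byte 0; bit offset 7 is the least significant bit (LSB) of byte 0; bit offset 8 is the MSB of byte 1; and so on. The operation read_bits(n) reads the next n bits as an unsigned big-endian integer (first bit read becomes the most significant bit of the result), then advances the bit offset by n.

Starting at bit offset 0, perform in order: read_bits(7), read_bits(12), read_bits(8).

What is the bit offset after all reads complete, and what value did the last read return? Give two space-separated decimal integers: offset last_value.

Answer: 27 51

Derivation:
Read 1: bits[0:7] width=7 -> value=80 (bin 1010000); offset now 7 = byte 0 bit 7; 25 bits remain
Read 2: bits[7:19] width=12 -> value=1237 (bin 010011010101); offset now 19 = byte 2 bit 3; 13 bits remain
Read 3: bits[19:27] width=8 -> value=51 (bin 00110011); offset now 27 = byte 3 bit 3; 5 bits remain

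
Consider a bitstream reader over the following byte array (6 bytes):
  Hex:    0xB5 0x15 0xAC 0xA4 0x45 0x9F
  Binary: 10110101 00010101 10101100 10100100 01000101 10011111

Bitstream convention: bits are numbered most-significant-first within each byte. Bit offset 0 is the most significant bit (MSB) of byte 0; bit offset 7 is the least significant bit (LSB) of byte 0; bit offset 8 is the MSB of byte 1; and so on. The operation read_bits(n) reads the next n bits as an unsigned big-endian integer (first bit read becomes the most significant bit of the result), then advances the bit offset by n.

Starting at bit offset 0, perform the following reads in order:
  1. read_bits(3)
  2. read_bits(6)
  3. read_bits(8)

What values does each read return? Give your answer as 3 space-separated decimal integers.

Answer: 5 42 43

Derivation:
Read 1: bits[0:3] width=3 -> value=5 (bin 101); offset now 3 = byte 0 bit 3; 45 bits remain
Read 2: bits[3:9] width=6 -> value=42 (bin 101010); offset now 9 = byte 1 bit 1; 39 bits remain
Read 3: bits[9:17] width=8 -> value=43 (bin 00101011); offset now 17 = byte 2 bit 1; 31 bits remain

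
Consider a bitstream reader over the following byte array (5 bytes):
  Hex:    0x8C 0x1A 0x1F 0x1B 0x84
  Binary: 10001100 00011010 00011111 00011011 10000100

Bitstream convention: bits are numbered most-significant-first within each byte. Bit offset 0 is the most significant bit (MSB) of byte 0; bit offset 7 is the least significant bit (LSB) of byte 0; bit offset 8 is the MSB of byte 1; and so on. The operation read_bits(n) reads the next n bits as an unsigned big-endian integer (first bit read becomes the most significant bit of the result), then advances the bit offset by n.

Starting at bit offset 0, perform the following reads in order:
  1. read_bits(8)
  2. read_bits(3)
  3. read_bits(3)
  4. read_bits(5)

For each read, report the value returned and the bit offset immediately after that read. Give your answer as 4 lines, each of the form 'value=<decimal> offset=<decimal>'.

Read 1: bits[0:8] width=8 -> value=140 (bin 10001100); offset now 8 = byte 1 bit 0; 32 bits remain
Read 2: bits[8:11] width=3 -> value=0 (bin 000); offset now 11 = byte 1 bit 3; 29 bits remain
Read 3: bits[11:14] width=3 -> value=6 (bin 110); offset now 14 = byte 1 bit 6; 26 bits remain
Read 4: bits[14:19] width=5 -> value=16 (bin 10000); offset now 19 = byte 2 bit 3; 21 bits remain

Answer: value=140 offset=8
value=0 offset=11
value=6 offset=14
value=16 offset=19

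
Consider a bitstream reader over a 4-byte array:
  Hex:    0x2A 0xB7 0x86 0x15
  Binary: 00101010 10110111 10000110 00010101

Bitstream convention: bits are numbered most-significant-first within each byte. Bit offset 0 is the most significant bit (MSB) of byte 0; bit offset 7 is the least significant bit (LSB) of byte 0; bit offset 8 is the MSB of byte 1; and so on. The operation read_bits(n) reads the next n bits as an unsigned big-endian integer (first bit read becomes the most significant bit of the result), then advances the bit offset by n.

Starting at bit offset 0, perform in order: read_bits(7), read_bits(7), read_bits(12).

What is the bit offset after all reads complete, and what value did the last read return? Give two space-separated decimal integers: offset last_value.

Read 1: bits[0:7] width=7 -> value=21 (bin 0010101); offset now 7 = byte 0 bit 7; 25 bits remain
Read 2: bits[7:14] width=7 -> value=45 (bin 0101101); offset now 14 = byte 1 bit 6; 18 bits remain
Read 3: bits[14:26] width=12 -> value=3608 (bin 111000011000); offset now 26 = byte 3 bit 2; 6 bits remain

Answer: 26 3608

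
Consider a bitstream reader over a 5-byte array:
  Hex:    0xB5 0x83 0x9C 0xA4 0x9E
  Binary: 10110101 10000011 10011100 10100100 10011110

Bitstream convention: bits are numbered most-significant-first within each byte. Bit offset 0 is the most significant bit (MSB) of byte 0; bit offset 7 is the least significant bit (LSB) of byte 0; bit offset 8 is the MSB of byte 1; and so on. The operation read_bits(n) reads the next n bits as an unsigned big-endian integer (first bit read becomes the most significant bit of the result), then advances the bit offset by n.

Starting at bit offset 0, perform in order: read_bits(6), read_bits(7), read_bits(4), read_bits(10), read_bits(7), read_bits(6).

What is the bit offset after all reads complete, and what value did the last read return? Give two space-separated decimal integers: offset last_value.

Answer: 40 30

Derivation:
Read 1: bits[0:6] width=6 -> value=45 (bin 101101); offset now 6 = byte 0 bit 6; 34 bits remain
Read 2: bits[6:13] width=7 -> value=48 (bin 0110000); offset now 13 = byte 1 bit 5; 27 bits remain
Read 3: bits[13:17] width=4 -> value=7 (bin 0111); offset now 17 = byte 2 bit 1; 23 bits remain
Read 4: bits[17:27] width=10 -> value=229 (bin 0011100101); offset now 27 = byte 3 bit 3; 13 bits remain
Read 5: bits[27:34] width=7 -> value=18 (bin 0010010); offset now 34 = byte 4 bit 2; 6 bits remain
Read 6: bits[34:40] width=6 -> value=30 (bin 011110); offset now 40 = byte 5 bit 0; 0 bits remain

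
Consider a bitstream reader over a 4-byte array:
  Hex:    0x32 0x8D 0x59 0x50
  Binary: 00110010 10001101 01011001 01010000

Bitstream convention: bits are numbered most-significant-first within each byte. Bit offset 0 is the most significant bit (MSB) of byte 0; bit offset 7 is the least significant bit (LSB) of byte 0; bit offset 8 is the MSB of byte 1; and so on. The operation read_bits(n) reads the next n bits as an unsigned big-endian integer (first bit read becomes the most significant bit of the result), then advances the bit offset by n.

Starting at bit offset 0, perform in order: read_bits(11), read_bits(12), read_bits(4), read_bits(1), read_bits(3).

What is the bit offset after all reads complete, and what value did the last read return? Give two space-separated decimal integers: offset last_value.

Answer: 31 0

Derivation:
Read 1: bits[0:11] width=11 -> value=404 (bin 00110010100); offset now 11 = byte 1 bit 3; 21 bits remain
Read 2: bits[11:23] width=12 -> value=1708 (bin 011010101100); offset now 23 = byte 2 bit 7; 9 bits remain
Read 3: bits[23:27] width=4 -> value=10 (bin 1010); offset now 27 = byte 3 bit 3; 5 bits remain
Read 4: bits[27:28] width=1 -> value=1 (bin 1); offset now 28 = byte 3 bit 4; 4 bits remain
Read 5: bits[28:31] width=3 -> value=0 (bin 000); offset now 31 = byte 3 bit 7; 1 bits remain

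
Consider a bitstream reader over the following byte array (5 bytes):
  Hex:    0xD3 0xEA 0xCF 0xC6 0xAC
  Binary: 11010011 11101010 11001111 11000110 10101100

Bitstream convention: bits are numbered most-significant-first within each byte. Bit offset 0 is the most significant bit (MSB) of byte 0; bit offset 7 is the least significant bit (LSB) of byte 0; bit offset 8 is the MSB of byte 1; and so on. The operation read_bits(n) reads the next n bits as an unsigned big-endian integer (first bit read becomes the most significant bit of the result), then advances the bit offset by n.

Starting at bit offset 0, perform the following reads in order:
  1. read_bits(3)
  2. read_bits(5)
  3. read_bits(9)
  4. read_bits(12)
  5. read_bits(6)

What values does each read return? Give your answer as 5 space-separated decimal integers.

Answer: 6 19 469 2552 53

Derivation:
Read 1: bits[0:3] width=3 -> value=6 (bin 110); offset now 3 = byte 0 bit 3; 37 bits remain
Read 2: bits[3:8] width=5 -> value=19 (bin 10011); offset now 8 = byte 1 bit 0; 32 bits remain
Read 3: bits[8:17] width=9 -> value=469 (bin 111010101); offset now 17 = byte 2 bit 1; 23 bits remain
Read 4: bits[17:29] width=12 -> value=2552 (bin 100111111000); offset now 29 = byte 3 bit 5; 11 bits remain
Read 5: bits[29:35] width=6 -> value=53 (bin 110101); offset now 35 = byte 4 bit 3; 5 bits remain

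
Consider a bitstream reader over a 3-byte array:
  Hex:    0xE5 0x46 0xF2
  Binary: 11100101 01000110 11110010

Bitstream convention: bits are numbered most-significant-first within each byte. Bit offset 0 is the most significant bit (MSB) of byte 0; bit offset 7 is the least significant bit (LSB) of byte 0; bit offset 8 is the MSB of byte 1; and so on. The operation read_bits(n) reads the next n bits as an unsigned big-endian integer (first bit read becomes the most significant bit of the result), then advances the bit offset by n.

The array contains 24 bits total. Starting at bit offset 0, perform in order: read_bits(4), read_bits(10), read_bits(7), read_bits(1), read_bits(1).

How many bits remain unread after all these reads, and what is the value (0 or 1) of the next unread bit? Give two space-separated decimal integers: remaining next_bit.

Read 1: bits[0:4] width=4 -> value=14 (bin 1110); offset now 4 = byte 0 bit 4; 20 bits remain
Read 2: bits[4:14] width=10 -> value=337 (bin 0101010001); offset now 14 = byte 1 bit 6; 10 bits remain
Read 3: bits[14:21] width=7 -> value=94 (bin 1011110); offset now 21 = byte 2 bit 5; 3 bits remain
Read 4: bits[21:22] width=1 -> value=0 (bin 0); offset now 22 = byte 2 bit 6; 2 bits remain
Read 5: bits[22:23] width=1 -> value=1 (bin 1); offset now 23 = byte 2 bit 7; 1 bits remain

Answer: 1 0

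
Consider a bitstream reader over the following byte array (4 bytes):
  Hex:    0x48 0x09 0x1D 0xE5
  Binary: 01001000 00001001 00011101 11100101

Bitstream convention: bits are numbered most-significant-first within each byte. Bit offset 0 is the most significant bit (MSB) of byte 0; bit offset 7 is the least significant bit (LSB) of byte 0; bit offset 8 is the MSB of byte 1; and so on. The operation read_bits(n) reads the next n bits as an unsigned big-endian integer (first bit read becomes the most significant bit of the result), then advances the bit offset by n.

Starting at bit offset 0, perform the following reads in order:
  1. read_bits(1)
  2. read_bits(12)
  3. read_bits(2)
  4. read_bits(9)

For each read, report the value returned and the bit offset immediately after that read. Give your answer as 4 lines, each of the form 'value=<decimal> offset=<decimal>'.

Read 1: bits[0:1] width=1 -> value=0 (bin 0); offset now 1 = byte 0 bit 1; 31 bits remain
Read 2: bits[1:13] width=12 -> value=2305 (bin 100100000001); offset now 13 = byte 1 bit 5; 19 bits remain
Read 3: bits[13:15] width=2 -> value=0 (bin 00); offset now 15 = byte 1 bit 7; 17 bits remain
Read 4: bits[15:24] width=9 -> value=285 (bin 100011101); offset now 24 = byte 3 bit 0; 8 bits remain

Answer: value=0 offset=1
value=2305 offset=13
value=0 offset=15
value=285 offset=24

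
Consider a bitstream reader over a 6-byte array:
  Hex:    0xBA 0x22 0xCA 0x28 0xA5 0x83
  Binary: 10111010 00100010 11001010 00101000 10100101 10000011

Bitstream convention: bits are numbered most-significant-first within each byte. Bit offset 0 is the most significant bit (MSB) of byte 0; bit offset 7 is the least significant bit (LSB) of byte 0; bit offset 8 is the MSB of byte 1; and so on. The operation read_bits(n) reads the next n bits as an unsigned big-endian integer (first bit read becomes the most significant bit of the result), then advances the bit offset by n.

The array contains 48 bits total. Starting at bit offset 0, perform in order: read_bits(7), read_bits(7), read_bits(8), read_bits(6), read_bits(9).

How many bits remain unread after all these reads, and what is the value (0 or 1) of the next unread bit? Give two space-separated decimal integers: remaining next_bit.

Answer: 11 1

Derivation:
Read 1: bits[0:7] width=7 -> value=93 (bin 1011101); offset now 7 = byte 0 bit 7; 41 bits remain
Read 2: bits[7:14] width=7 -> value=8 (bin 0001000); offset now 14 = byte 1 bit 6; 34 bits remain
Read 3: bits[14:22] width=8 -> value=178 (bin 10110010); offset now 22 = byte 2 bit 6; 26 bits remain
Read 4: bits[22:28] width=6 -> value=34 (bin 100010); offset now 28 = byte 3 bit 4; 20 bits remain
Read 5: bits[28:37] width=9 -> value=276 (bin 100010100); offset now 37 = byte 4 bit 5; 11 bits remain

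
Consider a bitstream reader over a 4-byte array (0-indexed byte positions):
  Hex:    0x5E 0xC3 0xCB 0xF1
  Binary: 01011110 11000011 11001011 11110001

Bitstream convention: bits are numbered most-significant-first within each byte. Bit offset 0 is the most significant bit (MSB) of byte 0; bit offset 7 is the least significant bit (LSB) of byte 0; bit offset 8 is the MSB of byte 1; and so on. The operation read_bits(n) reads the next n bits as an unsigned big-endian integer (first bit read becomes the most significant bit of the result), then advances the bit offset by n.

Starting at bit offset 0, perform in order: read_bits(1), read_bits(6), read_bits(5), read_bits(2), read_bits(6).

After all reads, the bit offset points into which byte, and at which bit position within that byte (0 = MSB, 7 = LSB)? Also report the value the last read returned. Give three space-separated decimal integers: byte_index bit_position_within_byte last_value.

Read 1: bits[0:1] width=1 -> value=0 (bin 0); offset now 1 = byte 0 bit 1; 31 bits remain
Read 2: bits[1:7] width=6 -> value=47 (bin 101111); offset now 7 = byte 0 bit 7; 25 bits remain
Read 3: bits[7:12] width=5 -> value=12 (bin 01100); offset now 12 = byte 1 bit 4; 20 bits remain
Read 4: bits[12:14] width=2 -> value=0 (bin 00); offset now 14 = byte 1 bit 6; 18 bits remain
Read 5: bits[14:20] width=6 -> value=60 (bin 111100); offset now 20 = byte 2 bit 4; 12 bits remain

Answer: 2 4 60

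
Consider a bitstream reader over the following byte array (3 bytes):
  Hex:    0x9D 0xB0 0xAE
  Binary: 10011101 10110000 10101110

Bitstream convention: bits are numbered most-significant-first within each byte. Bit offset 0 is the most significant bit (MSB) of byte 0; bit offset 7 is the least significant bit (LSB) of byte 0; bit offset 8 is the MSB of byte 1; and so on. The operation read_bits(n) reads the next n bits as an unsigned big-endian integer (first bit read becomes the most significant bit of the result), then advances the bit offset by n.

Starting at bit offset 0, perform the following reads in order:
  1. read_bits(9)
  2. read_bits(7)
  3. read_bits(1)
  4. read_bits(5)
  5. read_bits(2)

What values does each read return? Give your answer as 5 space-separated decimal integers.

Read 1: bits[0:9] width=9 -> value=315 (bin 100111011); offset now 9 = byte 1 bit 1; 15 bits remain
Read 2: bits[9:16] width=7 -> value=48 (bin 0110000); offset now 16 = byte 2 bit 0; 8 bits remain
Read 3: bits[16:17] width=1 -> value=1 (bin 1); offset now 17 = byte 2 bit 1; 7 bits remain
Read 4: bits[17:22] width=5 -> value=11 (bin 01011); offset now 22 = byte 2 bit 6; 2 bits remain
Read 5: bits[22:24] width=2 -> value=2 (bin 10); offset now 24 = byte 3 bit 0; 0 bits remain

Answer: 315 48 1 11 2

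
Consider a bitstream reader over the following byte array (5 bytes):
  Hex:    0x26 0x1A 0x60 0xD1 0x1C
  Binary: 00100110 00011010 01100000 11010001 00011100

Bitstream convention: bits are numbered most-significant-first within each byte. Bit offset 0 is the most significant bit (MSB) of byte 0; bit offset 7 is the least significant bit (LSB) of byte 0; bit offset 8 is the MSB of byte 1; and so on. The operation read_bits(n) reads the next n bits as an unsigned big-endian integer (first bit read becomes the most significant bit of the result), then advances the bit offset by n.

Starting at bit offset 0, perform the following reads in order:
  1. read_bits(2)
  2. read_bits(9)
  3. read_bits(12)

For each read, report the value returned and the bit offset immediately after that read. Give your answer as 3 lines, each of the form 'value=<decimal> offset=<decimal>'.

Read 1: bits[0:2] width=2 -> value=0 (bin 00); offset now 2 = byte 0 bit 2; 38 bits remain
Read 2: bits[2:11] width=9 -> value=304 (bin 100110000); offset now 11 = byte 1 bit 3; 29 bits remain
Read 3: bits[11:23] width=12 -> value=3376 (bin 110100110000); offset now 23 = byte 2 bit 7; 17 bits remain

Answer: value=0 offset=2
value=304 offset=11
value=3376 offset=23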